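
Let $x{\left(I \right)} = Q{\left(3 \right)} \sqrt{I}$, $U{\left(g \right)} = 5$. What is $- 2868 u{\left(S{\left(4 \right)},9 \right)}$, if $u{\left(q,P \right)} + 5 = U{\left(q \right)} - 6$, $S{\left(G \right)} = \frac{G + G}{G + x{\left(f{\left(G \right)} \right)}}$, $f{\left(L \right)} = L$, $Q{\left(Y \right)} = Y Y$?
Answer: $17208$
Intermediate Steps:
$Q{\left(Y \right)} = Y^{2}$
$x{\left(I \right)} = 9 \sqrt{I}$ ($x{\left(I \right)} = 3^{2} \sqrt{I} = 9 \sqrt{I}$)
$S{\left(G \right)} = \frac{2 G}{G + 9 \sqrt{G}}$ ($S{\left(G \right)} = \frac{G + G}{G + 9 \sqrt{G}} = \frac{2 G}{G + 9 \sqrt{G}}$)
$u{\left(q,P \right)} = -6$ ($u{\left(q,P \right)} = -5 + \left(5 - 6\right) = -5 - 1 = -6$)
$- 2868 u{\left(S{\left(4 \right)},9 \right)} = \left(-2868\right) \left(-6\right) = 17208$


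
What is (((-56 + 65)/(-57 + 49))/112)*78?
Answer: -351/448 ≈ -0.78348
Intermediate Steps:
(((-56 + 65)/(-57 + 49))/112)*78 = ((9/(-8))*(1/112))*78 = ((9*(-⅛))*(1/112))*78 = -9/8*1/112*78 = -9/896*78 = -351/448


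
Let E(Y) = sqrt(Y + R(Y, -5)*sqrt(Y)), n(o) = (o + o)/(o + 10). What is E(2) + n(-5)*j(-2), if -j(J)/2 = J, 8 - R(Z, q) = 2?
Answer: -8 + sqrt(2 + 6*sqrt(2)) ≈ -4.7619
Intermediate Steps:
R(Z, q) = 6 (R(Z, q) = 8 - 1*2 = 8 - 2 = 6)
j(J) = -2*J
n(o) = 2*o/(10 + o) (n(o) = (2*o)/(10 + o) = 2*o/(10 + o))
E(Y) = sqrt(Y + 6*sqrt(Y))
E(2) + n(-5)*j(-2) = sqrt(2 + 6*sqrt(2)) + (2*(-5)/(10 - 5))*(-2*(-2)) = sqrt(2 + 6*sqrt(2)) + (2*(-5)/5)*4 = sqrt(2 + 6*sqrt(2)) + (2*(-5)*(1/5))*4 = sqrt(2 + 6*sqrt(2)) - 2*4 = sqrt(2 + 6*sqrt(2)) - 8 = -8 + sqrt(2 + 6*sqrt(2))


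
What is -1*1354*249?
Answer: -337146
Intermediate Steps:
-1*1354*249 = -1354*249 = -337146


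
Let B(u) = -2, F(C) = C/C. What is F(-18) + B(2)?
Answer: -1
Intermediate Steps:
F(C) = 1
F(-18) + B(2) = 1 - 2 = -1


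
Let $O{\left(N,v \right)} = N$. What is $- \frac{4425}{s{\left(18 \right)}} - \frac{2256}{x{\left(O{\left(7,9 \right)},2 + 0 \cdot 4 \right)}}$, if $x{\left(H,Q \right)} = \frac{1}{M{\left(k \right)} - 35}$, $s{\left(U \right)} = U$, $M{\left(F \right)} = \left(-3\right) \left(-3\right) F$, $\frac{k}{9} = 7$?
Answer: $- \frac{7202627}{6} \approx -1.2004 \cdot 10^{6}$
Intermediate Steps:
$k = 63$ ($k = 9 \cdot 7 = 63$)
$M{\left(F \right)} = 9 F$
$x{\left(H,Q \right)} = \frac{1}{532}$ ($x{\left(H,Q \right)} = \frac{1}{9 \cdot 63 - 35} = \frac{1}{567 - 35} = \frac{1}{532}$)
$- \frac{4425}{s{\left(18 \right)}} - \frac{2256}{x{\left(O{\left(7,9 \right)},2 + 0 \cdot 4 \right)}} = - \frac{4425}{18} - 2256 \frac{1}{\frac{1}{532}} = \left(-4425\right) \frac{1}{18} - 1200192 = - \frac{1475}{6} - 1200192 = - \frac{7202627}{6}$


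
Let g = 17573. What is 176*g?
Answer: 3092848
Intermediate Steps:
176*g = 176*17573 = 3092848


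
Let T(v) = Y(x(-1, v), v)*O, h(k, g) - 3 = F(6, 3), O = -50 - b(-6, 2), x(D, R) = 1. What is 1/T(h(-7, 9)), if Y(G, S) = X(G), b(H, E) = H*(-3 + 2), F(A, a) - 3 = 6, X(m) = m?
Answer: -1/56 ≈ -0.017857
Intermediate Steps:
F(A, a) = 9 (F(A, a) = 3 + 6 = 9)
b(H, E) = -H (b(H, E) = H*(-1) = -H)
Y(G, S) = G
O = -56 (O = -50 - (-1)*(-6) = -50 - 1*6 = -50 - 6 = -56)
h(k, g) = 12 (h(k, g) = 3 + 9 = 12)
T(v) = -56 (T(v) = 1*(-56) = -56)
1/T(h(-7, 9)) = 1/(-56) = -1/56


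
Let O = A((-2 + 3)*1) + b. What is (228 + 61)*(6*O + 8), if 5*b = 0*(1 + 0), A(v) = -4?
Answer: -4624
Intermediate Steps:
b = 0 (b = (0*(1 + 0))/5 = (0*1)/5 = (⅕)*0 = 0)
O = -4 (O = -4 + 0 = -4)
(228 + 61)*(6*O + 8) = (228 + 61)*(6*(-4) + 8) = 289*(-24 + 8) = 289*(-16) = -4624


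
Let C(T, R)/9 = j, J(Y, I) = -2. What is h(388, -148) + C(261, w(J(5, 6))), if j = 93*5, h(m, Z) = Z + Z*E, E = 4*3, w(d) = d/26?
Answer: 2261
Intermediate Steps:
w(d) = d/26 (w(d) = d*(1/26) = d/26)
E = 12
h(m, Z) = 13*Z (h(m, Z) = Z + Z*12 = Z + 12*Z = 13*Z)
j = 465
C(T, R) = 4185 (C(T, R) = 9*465 = 4185)
h(388, -148) + C(261, w(J(5, 6))) = 13*(-148) + 4185 = -1924 + 4185 = 2261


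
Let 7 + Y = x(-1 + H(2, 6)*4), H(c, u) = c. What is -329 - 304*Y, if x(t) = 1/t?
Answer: 12289/7 ≈ 1755.6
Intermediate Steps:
Y = -48/7 (Y = -7 + 1/(-1 + 2*4) = -7 + 1/(-1 + 8) = -7 + 1/7 = -7 + ⅐ = -48/7 ≈ -6.8571)
-329 - 304*Y = -329 - 304*(-48/7) = -329 + 14592/7 = 12289/7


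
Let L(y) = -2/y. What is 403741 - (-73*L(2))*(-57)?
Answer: 407902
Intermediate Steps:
403741 - (-73*L(2))*(-57) = 403741 - (-(-146)/2)*(-57) = 403741 - (-73*(-1))*(-57) = 403741 - 73*(-57) = 403741 - 1*(-4161) = 403741 + 4161 = 407902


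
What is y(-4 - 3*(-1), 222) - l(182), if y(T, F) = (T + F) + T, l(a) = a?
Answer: 38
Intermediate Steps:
y(T, F) = F + 2*T (y(T, F) = (F + T) + T = F + 2*T)
y(-4 - 3*(-1), 222) - l(182) = (222 + 2*(-4 - 3*(-1))) - 1*182 = (222 + 2*(-4 + 3)) - 182 = (222 + 2*(-1)) - 182 = (222 - 2) - 182 = 220 - 182 = 38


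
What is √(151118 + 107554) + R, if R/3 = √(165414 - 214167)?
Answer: 4*√16167 + 9*I*√5417 ≈ 508.6 + 662.4*I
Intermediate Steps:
R = 9*I*√5417 (R = 3*√(165414 - 214167) = 3*√(-48753) = 3*(3*I*√5417) = 9*I*√5417 ≈ 662.4*I)
√(151118 + 107554) + R = √(151118 + 107554) + 9*I*√5417 = √258672 + 9*I*√5417 = 4*√16167 + 9*I*√5417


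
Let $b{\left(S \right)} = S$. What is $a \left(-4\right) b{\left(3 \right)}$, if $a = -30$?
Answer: $360$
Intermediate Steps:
$a \left(-4\right) b{\left(3 \right)} = \left(-30\right) \left(-4\right) 3 = 120 \cdot 3 = 360$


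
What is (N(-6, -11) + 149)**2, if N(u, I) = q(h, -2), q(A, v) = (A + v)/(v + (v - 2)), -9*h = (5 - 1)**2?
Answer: 16321600/729 ≈ 22389.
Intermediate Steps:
h = -16/9 (h = -(5 - 1)**2/9 = -1/9*4**2 = -1/9*16 = -16/9 ≈ -1.7778)
q(A, v) = (A + v)/(-2 + 2*v) (q(A, v) = (A + v)/(v + (-2 + v)) = (A + v)/(-2 + 2*v))
N(u, I) = 17/27 (N(u, I) = (-16/9 - 2)/(2*(-1 - 2)) = (1/2)*(-34/9)/(-3) = (1/2)*(-1/3)*(-34/9) = 17/27)
(N(-6, -11) + 149)**2 = (17/27 + 149)**2 = (4040/27)**2 = 16321600/729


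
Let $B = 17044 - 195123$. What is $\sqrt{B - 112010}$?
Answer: $i \sqrt{290089} \approx 538.6 i$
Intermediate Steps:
$B = -178079$ ($B = 17044 - 195123 = -178079$)
$\sqrt{B - 112010} = \sqrt{-178079 - 112010} = \sqrt{-290089} = i \sqrt{290089}$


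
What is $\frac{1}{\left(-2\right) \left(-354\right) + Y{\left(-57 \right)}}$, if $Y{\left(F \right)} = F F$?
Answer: $\frac{1}{3957} \approx 0.00025272$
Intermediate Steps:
$Y{\left(F \right)} = F^{2}$
$\frac{1}{\left(-2\right) \left(-354\right) + Y{\left(-57 \right)}} = \frac{1}{\left(-2\right) \left(-354\right) + \left(-57\right)^{2}} = \frac{1}{708 + 3249} = \frac{1}{3957}$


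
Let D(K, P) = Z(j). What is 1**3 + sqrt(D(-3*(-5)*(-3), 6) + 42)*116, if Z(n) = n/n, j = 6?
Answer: 1 + 116*sqrt(43) ≈ 761.66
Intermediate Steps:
Z(n) = 1
D(K, P) = 1
1**3 + sqrt(D(-3*(-5)*(-3), 6) + 42)*116 = 1**3 + sqrt(1 + 42)*116 = 1 + sqrt(43)*116 = 1 + 116*sqrt(43)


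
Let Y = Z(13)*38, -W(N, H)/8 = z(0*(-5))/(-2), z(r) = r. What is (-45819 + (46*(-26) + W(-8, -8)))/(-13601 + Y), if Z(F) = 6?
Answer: 47015/13373 ≈ 3.5157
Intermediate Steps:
W(N, H) = 0 (W(N, H) = -8*0*(-5)/(-2) = -0*(-1)/2 = -8*0 = 0)
Y = 228 (Y = 6*38 = 228)
(-45819 + (46*(-26) + W(-8, -8)))/(-13601 + Y) = (-45819 + (46*(-26) + 0))/(-13601 + 228) = (-45819 + (-1196 + 0))/(-13373) = (-45819 - 1196)*(-1/13373) = -47015*(-1/13373) = 47015/13373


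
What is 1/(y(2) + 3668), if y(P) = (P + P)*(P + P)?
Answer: 1/3684 ≈ 0.00027144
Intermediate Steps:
y(P) = 4*P² (y(P) = (2*P)*(2*P) = 4*P²)
1/(y(2) + 3668) = 1/(4*2² + 3668) = 1/(4*4 + 3668) = 1/(16 + 3668) = 1/3684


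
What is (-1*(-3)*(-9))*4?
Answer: -108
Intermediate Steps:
(-1*(-3)*(-9))*4 = (3*(-9))*4 = -27*4 = -108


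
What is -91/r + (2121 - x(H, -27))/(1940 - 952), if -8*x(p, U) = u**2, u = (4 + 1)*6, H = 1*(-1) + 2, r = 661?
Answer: 2772871/1306136 ≈ 2.1230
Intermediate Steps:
H = 1 (H = -1 + 2 = 1)
u = 30 (u = 5*6 = 30)
x(p, U) = -225/2 (x(p, U) = -1/8*30**2 = -1/8*900 = -225/2)
-91/r + (2121 - x(H, -27))/(1940 - 952) = -91/661 + (2121 - 1*(-225/2))/(1940 - 952) = -91*1/661 + (2121 + 225/2)/988 = -91/661 + (4467/2)*(1/988) = -91/661 + 4467/1976 = 2772871/1306136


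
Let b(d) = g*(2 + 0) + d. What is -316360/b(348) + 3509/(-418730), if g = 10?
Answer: -4139709816/4815395 ≈ -859.68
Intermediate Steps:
b(d) = 20 + d (b(d) = 10*(2 + 0) + d = 10*2 + d = 20 + d)
-316360/b(348) + 3509/(-418730) = -316360/(20 + 348) + 3509/(-418730) = -316360/368 + 3509*(-1/418730) = -316360*1/368 - 3509/418730 = -39545/46 - 3509/418730 = -4139709816/4815395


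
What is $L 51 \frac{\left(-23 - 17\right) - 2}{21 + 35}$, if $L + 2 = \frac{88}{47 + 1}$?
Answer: $\frac{51}{8} \approx 6.375$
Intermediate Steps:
$L = - \frac{1}{6}$ ($L = -2 + \frac{88}{47 + 1} = -2 + \frac{88}{48} = -2 + 88 \cdot \frac{1}{48} = -2 + \frac{11}{6} = - \frac{1}{6} \approx -0.16667$)
$L 51 \frac{\left(-23 - 17\right) - 2}{21 + 35} = \left(- \frac{1}{6}\right) 51 \frac{\left(-23 - 17\right) - 2}{21 + 35} = - \frac{17 \frac{\left(-23 - 17\right) - 2}{56}}{2} = - \frac{17 \left(-40 - 2\right) \frac{1}{56}}{2} = - \frac{17 \left(\left(-42\right) \frac{1}{56}\right)}{2} = \left(- \frac{17}{2}\right) \left(- \frac{3}{4}\right) = \frac{51}{8}$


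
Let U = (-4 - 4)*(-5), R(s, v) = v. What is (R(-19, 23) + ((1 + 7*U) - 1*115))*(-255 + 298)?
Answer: 8127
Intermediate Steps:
U = 40 (U = -8*(-5) = 40)
(R(-19, 23) + ((1 + 7*U) - 1*115))*(-255 + 298) = (23 + ((1 + 7*40) - 1*115))*(-255 + 298) = (23 + ((1 + 280) - 115))*43 = (23 + (281 - 115))*43 = (23 + 166)*43 = 189*43 = 8127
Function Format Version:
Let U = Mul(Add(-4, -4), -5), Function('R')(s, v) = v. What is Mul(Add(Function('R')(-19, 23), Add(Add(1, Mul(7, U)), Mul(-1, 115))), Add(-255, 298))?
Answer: 8127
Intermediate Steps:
U = 40 (U = Mul(-8, -5) = 40)
Mul(Add(Function('R')(-19, 23), Add(Add(1, Mul(7, U)), Mul(-1, 115))), Add(-255, 298)) = Mul(Add(23, Add(Add(1, Mul(7, 40)), Mul(-1, 115))), Add(-255, 298)) = Mul(Add(23, Add(Add(1, 280), -115)), 43) = Mul(Add(23, Add(281, -115)), 43) = Mul(Add(23, 166), 43) = Mul(189, 43) = 8127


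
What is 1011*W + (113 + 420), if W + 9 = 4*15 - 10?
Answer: 41984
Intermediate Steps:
W = 41 (W = -9 + (4*15 - 10) = -9 + (60 - 10) = -9 + 50 = 41)
1011*W + (113 + 420) = 1011*41 + (113 + 420) = 41451 + 533 = 41984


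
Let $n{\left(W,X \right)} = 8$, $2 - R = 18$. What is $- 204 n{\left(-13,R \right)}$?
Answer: $-1632$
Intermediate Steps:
$R = -16$ ($R = 2 - 18 = -16$)
$- 204 n{\left(-13,R \right)} = \left(-204\right) 8 = -1632$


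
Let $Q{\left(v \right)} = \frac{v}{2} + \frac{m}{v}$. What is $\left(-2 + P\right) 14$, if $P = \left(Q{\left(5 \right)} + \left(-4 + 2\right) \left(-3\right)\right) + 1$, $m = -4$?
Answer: $\frac{469}{5} \approx 93.8$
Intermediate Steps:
$Q{\left(v \right)} = \frac{v}{2} - \frac{4}{v}$
$P = \frac{87}{10}$ ($P = \left(\left(\frac{1}{2} \cdot 5 - \frac{4}{5}\right) + \left(-4 + 2\right) \left(-3\right)\right) + 1 = \left(\left(\frac{5}{2} - \frac{4}{5}\right) - -6\right) + 1 = \left(\left(\frac{5}{2} - \frac{4}{5}\right) + 6\right) + 1 = \left(\frac{17}{10} + 6\right) + 1 = \frac{77}{10} + 1 = \frac{87}{10} \approx 8.7$)
$\left(-2 + P\right) 14 = \left(-2 + \frac{87}{10}\right) 14 = \frac{67}{10} \cdot 14 = \frac{469}{5}$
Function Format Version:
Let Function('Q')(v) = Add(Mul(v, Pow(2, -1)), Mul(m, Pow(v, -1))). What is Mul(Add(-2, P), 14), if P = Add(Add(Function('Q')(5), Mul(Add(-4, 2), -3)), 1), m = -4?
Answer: Rational(469, 5) ≈ 93.800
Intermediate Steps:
Function('Q')(v) = Add(Mul(Rational(1, 2), v), Mul(-4, Pow(v, -1))) (Function('Q')(v) = Add(Mul(v, Pow(2, -1)), Mul(-4, Pow(v, -1))) = Add(Mul(v, Rational(1, 2)), Mul(-4, Pow(v, -1))) = Add(Mul(Rational(1, 2), v), Mul(-4, Pow(v, -1))))
P = Rational(87, 10) (P = Add(Add(Add(Mul(Rational(1, 2), 5), Mul(-4, Pow(5, -1))), Mul(Add(-4, 2), -3)), 1) = Add(Add(Add(Rational(5, 2), Mul(-4, Rational(1, 5))), Mul(-2, -3)), 1) = Add(Add(Add(Rational(5, 2), Rational(-4, 5)), 6), 1) = Add(Add(Rational(17, 10), 6), 1) = Add(Rational(77, 10), 1) = Rational(87, 10) ≈ 8.7000)
Mul(Add(-2, P), 14) = Mul(Add(-2, Rational(87, 10)), 14) = Mul(Rational(67, 10), 14) = Rational(469, 5)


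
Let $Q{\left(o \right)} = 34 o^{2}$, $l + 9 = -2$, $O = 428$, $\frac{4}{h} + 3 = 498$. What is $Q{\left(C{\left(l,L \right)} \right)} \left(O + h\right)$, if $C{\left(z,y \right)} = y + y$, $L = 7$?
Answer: $\frac{1411861696}{495} \approx 2.8522 \cdot 10^{6}$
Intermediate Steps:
$h = \frac{4}{495}$ ($h = \frac{4}{-3 + 498} = \frac{4}{495} \approx 0.0080808$)
$l = -11$ ($l = -9 - 2 = -11$)
$C{\left(z,y \right)} = 2 y$
$Q{\left(C{\left(l,L \right)} \right)} \left(O + h\right) = 34 \left(2 \cdot 7\right)^{2} \left(428 + \frac{4}{495}\right) = 34 \cdot 14^{2} \cdot \frac{211864}{495} = 34 \cdot 196 \cdot \frac{211864}{495} = 6664 \cdot \frac{211864}{495} = \frac{1411861696}{495}$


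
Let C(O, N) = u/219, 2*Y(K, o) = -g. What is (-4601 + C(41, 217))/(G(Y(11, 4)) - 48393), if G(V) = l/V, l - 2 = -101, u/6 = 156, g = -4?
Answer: 671122/7072605 ≈ 0.094890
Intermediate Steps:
u = 936 (u = 6*156 = 936)
Y(K, o) = 2 (Y(K, o) = (-1*(-4))/2 = (½)*4 = 2)
l = -99 (l = 2 - 101 = -99)
G(V) = -99/V
C(O, N) = 312/73 (C(O, N) = 936/219 = 936*(1/219) = 312/73)
(-4601 + C(41, 217))/(G(Y(11, 4)) - 48393) = (-4601 + 312/73)/(-99/2 - 48393) = -335561/(73*(-99*½ - 48393)) = -335561/(73*(-99/2 - 48393)) = -335561/(73*(-96885/2)) = -335561/73*(-2/96885) = 671122/7072605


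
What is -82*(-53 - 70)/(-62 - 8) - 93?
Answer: -8298/35 ≈ -237.09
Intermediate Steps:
-82*(-53 - 70)/(-62 - 8) - 93 = -(-10086)/(-70) - 93 = -(-10086)*(-1)/70 - 93 = -82*123/70 - 93 = -5043/35 - 93 = -8298/35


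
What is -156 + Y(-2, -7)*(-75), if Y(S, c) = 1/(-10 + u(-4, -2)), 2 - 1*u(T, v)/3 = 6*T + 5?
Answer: -8343/53 ≈ -157.42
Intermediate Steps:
u(T, v) = -9 - 18*T (u(T, v) = 6 - 3*(6*T + 5) = 6 - 3*(5 + 6*T) = 6 + (-15 - 18*T) = -9 - 18*T)
Y(S, c) = 1/53 (Y(S, c) = 1/(-10 + (-9 - 18*(-4))) = 1/(-10 + (-9 + 72)) = 1/(-10 + 63) = 1/53)
-156 + Y(-2, -7)*(-75) = -156 + (1/53)*(-75) = -156 - 75/53 = -8343/53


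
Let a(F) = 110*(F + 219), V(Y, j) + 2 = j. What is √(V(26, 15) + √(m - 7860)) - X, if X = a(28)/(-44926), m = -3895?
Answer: 13585/22463 + √(13 + I*√11755) ≈ 8.4213 + 6.9353*I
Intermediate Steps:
V(Y, j) = -2 + j
a(F) = 24090 + 110*F (a(F) = 110*(219 + F) = 24090 + 110*F)
X = -13585/22463 (X = (24090 + 110*28)/(-44926) = (24090 + 3080)*(-1/44926) = 27170*(-1/44926) = -13585/22463 ≈ -0.60477)
√(V(26, 15) + √(m - 7860)) - X = √((-2 + 15) + √(-3895 - 7860)) - 1*(-13585/22463) = √(13 + √(-11755)) + 13585/22463 = √(13 + I*√11755) + 13585/22463 = 13585/22463 + √(13 + I*√11755)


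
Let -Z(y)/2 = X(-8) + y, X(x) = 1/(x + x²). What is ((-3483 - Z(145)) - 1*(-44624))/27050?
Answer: 1160069/757400 ≈ 1.5316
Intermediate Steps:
Z(y) = -1/28 - 2*y (Z(y) = -2*(1/((-8)*(1 - 8)) + y) = -2*(-⅛/(-7) + y) = -2*(-⅛*(-⅐) + y) = -2*(1/56 + y) = -1/28 - 2*y)
((-3483 - Z(145)) - 1*(-44624))/27050 = ((-3483 - (-1/28 - 2*145)) - 1*(-44624))/27050 = ((-3483 - (-1/28 - 290)) + 44624)*(1/27050) = ((-3483 - 1*(-8121/28)) + 44624)*(1/27050) = ((-3483 + 8121/28) + 44624)*(1/27050) = (-89403/28 + 44624)*(1/27050) = (1160069/28)*(1/27050) = 1160069/757400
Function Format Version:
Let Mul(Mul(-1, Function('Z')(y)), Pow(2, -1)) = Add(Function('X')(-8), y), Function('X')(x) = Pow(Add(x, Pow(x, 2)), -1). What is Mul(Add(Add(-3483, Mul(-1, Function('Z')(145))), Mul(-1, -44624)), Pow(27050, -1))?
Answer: Rational(1160069, 757400) ≈ 1.5316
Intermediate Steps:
Function('Z')(y) = Add(Rational(-1, 28), Mul(-2, y)) (Function('Z')(y) = Mul(-2, Add(Mul(Pow(-8, -1), Pow(Add(1, -8), -1)), y)) = Mul(-2, Add(Mul(Rational(-1, 8), Pow(-7, -1)), y)) = Mul(-2, Add(Mul(Rational(-1, 8), Rational(-1, 7)), y)) = Mul(-2, Add(Rational(1, 56), y)) = Add(Rational(-1, 28), Mul(-2, y)))
Mul(Add(Add(-3483, Mul(-1, Function('Z')(145))), Mul(-1, -44624)), Pow(27050, -1)) = Mul(Add(Add(-3483, Mul(-1, Add(Rational(-1, 28), Mul(-2, 145)))), Mul(-1, -44624)), Pow(27050, -1)) = Mul(Add(Add(-3483, Mul(-1, Add(Rational(-1, 28), -290))), 44624), Rational(1, 27050)) = Mul(Add(Add(-3483, Mul(-1, Rational(-8121, 28))), 44624), Rational(1, 27050)) = Mul(Add(Add(-3483, Rational(8121, 28)), 44624), Rational(1, 27050)) = Mul(Add(Rational(-89403, 28), 44624), Rational(1, 27050)) = Mul(Rational(1160069, 28), Rational(1, 27050)) = Rational(1160069, 757400)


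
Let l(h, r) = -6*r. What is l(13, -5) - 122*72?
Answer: -8754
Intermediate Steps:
l(13, -5) - 122*72 = -6*(-5) - 122*72 = 30 - 8784 = -8754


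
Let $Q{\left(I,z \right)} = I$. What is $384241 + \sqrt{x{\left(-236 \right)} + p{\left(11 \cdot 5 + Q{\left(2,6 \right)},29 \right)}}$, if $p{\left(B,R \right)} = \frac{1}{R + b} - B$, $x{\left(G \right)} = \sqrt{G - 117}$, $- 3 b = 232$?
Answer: $384241 + \frac{\sqrt{-1198860 + 21025 i \sqrt{353}}}{145} \approx 3.8424 \cdot 10^{5} + 7.6504 i$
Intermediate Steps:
$b = - \frac{232}{3}$ ($b = \left(- \frac{1}{3}\right) 232 = - \frac{232}{3} \approx -77.333$)
$x{\left(G \right)} = \sqrt{-117 + G}$
$p{\left(B,R \right)} = \frac{1}{- \frac{232}{3} + R} - B$ ($p{\left(B,R \right)} = \frac{1}{R - \frac{232}{3}} - B = \frac{1}{- \frac{232}{3} + R} - B$)
$384241 + \sqrt{x{\left(-236 \right)} + p{\left(11 \cdot 5 + Q{\left(2,6 \right)},29 \right)}} = 384241 + \sqrt{\sqrt{-117 - 236} + \frac{3 + 232 \left(11 \cdot 5 + 2\right) - 3 \left(11 \cdot 5 + 2\right) 29}{-232 + 3 \cdot 29}} = 384241 + \sqrt{\sqrt{-353} + \frac{3 + 232 \left(55 + 2\right) - 3 \left(55 + 2\right) 29}{-232 + 87}} = 384241 + \sqrt{i \sqrt{353} + \frac{3 + 232 \cdot 57 - 171 \cdot 29}{-145}} = 384241 + \sqrt{i \sqrt{353} - \frac{3 + 13224 - 4959}{145}} = 384241 + \sqrt{i \sqrt{353} - \frac{8268}{145}} = 384241 + \sqrt{- \frac{8268}{145} + i \sqrt{353}}$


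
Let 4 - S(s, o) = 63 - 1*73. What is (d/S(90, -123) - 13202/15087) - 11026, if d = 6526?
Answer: -1115308367/105609 ≈ -10561.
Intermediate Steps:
S(s, o) = 14 (S(s, o) = 4 - (63 - 1*73) = 4 - (63 - 73) = 4 - 1*(-10) = 4 + 10 = 14)
(d/S(90, -123) - 13202/15087) - 11026 = (6526/14 - 13202/15087) - 11026 = (6526*(1/14) - 13202*1/15087) - 11026 = (3263/7 - 13202/15087) - 11026 = 49136467/105609 - 11026 = -1115308367/105609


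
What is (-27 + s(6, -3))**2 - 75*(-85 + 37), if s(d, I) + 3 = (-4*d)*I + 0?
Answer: 5364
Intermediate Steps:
s(d, I) = -3 - 4*I*d (s(d, I) = -3 + ((-4*d)*I + 0) = -3 + (-4*I*d + 0) = -3 - 4*I*d)
(-27 + s(6, -3))**2 - 75*(-85 + 37) = (-27 + (-3 - 4*(-3)*6))**2 - 75*(-85 + 37) = (-27 + (-3 + 72))**2 - 75*(-48) = (-27 + 69)**2 + 3600 = 42**2 + 3600 = 1764 + 3600 = 5364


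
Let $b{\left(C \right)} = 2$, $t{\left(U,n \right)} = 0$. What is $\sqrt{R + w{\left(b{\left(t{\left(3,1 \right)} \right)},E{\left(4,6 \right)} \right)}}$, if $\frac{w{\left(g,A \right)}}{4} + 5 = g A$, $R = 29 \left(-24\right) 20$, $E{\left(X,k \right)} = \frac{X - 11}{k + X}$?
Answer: $\frac{4 i \sqrt{21790}}{5} \approx 118.09 i$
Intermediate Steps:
$E{\left(X,k \right)} = \frac{-11 + X}{X + k}$
$R = -13920$ ($R = \left(-696\right) 20 = -13920$)
$w{\left(g,A \right)} = -20 + 4 A g$ ($w{\left(g,A \right)} = -20 + 4 g A = -20 + 4 A g$)
$\sqrt{R + w{\left(b{\left(t{\left(3,1 \right)} \right)},E{\left(4,6 \right)} \right)}} = \sqrt{-13920 - \left(20 - 4 \frac{-11 + 4}{4 + 6} \cdot 2\right)} = \sqrt{-13920 - \left(20 - 4 \cdot \frac{1}{10} \left(-7\right) 2\right)} = \sqrt{-13920 - \left(20 + \frac{14}{5} \cdot 2\right)} = \sqrt{-13920 - \frac{128}{5}} = \sqrt{- \frac{69728}{5}} = \frac{4 i \sqrt{21790}}{5}$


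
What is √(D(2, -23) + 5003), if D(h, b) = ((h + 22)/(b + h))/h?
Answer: 19*√679/7 ≈ 70.728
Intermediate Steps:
D(h, b) = (22 + h)/(h*(b + h)) (D(h, b) = ((22 + h)/(b + h))/h = (22 + h)/(h*(b + h)))
√(D(2, -23) + 5003) = √((22 + 2)/(2*(-23 + 2)) + 5003) = √((½)*24/(-21) + 5003) = √((½)*(-1/21)*24 + 5003) = √(-4/7 + 5003) = √(35017/7) = 19*√679/7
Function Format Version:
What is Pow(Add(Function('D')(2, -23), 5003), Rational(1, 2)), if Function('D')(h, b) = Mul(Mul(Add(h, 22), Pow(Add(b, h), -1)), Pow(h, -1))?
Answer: Mul(Rational(19, 7), Pow(679, Rational(1, 2))) ≈ 70.728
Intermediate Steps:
Function('D')(h, b) = Mul(Pow(h, -1), Pow(Add(b, h), -1), Add(22, h)) (Function('D')(h, b) = Mul(Mul(Add(22, h), Pow(Add(b, h), -1)), Pow(h, -1)) = Mul(Mul(Pow(Add(b, h), -1), Add(22, h)), Pow(h, -1)) = Mul(Pow(h, -1), Pow(Add(b, h), -1), Add(22, h)))
Pow(Add(Function('D')(2, -23), 5003), Rational(1, 2)) = Pow(Add(Mul(Pow(2, -1), Pow(Add(-23, 2), -1), Add(22, 2)), 5003), Rational(1, 2)) = Pow(Add(Mul(Rational(1, 2), Pow(-21, -1), 24), 5003), Rational(1, 2)) = Pow(Add(Mul(Rational(1, 2), Rational(-1, 21), 24), 5003), Rational(1, 2)) = Pow(Add(Rational(-4, 7), 5003), Rational(1, 2)) = Pow(Rational(35017, 7), Rational(1, 2)) = Mul(Rational(19, 7), Pow(679, Rational(1, 2)))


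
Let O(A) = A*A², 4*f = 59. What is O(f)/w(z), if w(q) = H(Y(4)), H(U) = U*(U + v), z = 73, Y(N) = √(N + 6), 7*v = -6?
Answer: 10063571/29056 + 4312959*√10/145280 ≈ 440.23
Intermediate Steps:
f = 59/4 (f = (¼)*59 = 59/4 ≈ 14.750)
v = -6/7 (v = (⅐)*(-6) = -6/7 ≈ -0.85714)
Y(N) = √(6 + N)
H(U) = U*(-6/7 + U) (H(U) = U*(U - 6/7) = U*(-6/7 + U))
w(q) = √10*(-6 + 7*√10)/7 (w(q) = √(6 + 4)*(-6 + 7*√(6 + 4))/7 = √10*(-6 + 7*√10)/7)
O(A) = A³
O(f)/w(z) = (59/4)³/(10 - 6*√10/7) = 205379/(64*(10 - 6*√10/7))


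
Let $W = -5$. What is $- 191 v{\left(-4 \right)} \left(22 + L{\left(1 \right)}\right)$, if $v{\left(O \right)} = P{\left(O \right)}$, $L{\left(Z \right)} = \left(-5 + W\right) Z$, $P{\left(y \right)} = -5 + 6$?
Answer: $-2292$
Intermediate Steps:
$P{\left(y \right)} = 1$
$L{\left(Z \right)} = - 10 Z$ ($L{\left(Z \right)} = \left(-5 - 5\right) Z = - 10 Z$)
$v{\left(O \right)} = 1$
$- 191 v{\left(-4 \right)} \left(22 + L{\left(1 \right)}\right) = \left(-191\right) 1 \left(22 - 10\right) = - 191 \left(22 - 10\right) = \left(-191\right) 12 = -2292$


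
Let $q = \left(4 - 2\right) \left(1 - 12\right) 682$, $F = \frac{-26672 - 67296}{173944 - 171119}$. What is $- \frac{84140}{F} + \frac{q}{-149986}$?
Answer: $\frac{636650127837}{251676508} \approx 2529.6$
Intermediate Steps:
$F = - \frac{93968}{2825} \approx -33.263$
$q = -15004$ ($q = \left(4 - 2\right) \left(-11\right) 682 = 2 \left(-11\right) 682 = \left(-22\right) 682 = -15004$)
$- \frac{84140}{F} + \frac{q}{-149986} = - \frac{84140}{- \frac{93968}{2825}} - \frac{15004}{-149986} = \left(-84140\right) \left(- \frac{2825}{93968}\right) - - \frac{7502}{74993} = \frac{8489125}{3356} + \frac{7502}{74993} = \frac{636650127837}{251676508}$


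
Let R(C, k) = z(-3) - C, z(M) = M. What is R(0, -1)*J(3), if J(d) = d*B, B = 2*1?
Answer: -18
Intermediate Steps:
B = 2
R(C, k) = -3 - C
J(d) = 2*d (J(d) = d*2 = 2*d)
R(0, -1)*J(3) = (-3 - 1*0)*(2*3) = (-3 + 0)*6 = -3*6 = -18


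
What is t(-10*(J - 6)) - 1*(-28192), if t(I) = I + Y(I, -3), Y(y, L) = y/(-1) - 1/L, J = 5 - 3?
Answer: 84577/3 ≈ 28192.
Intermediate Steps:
J = 2
Y(y, L) = -y - 1/L (Y(y, L) = y*(-1) - 1/L = -y - 1/L)
t(I) = 1/3 (t(I) = I + (-I - 1/(-3)) = I + (-I - 1*(-1/3)) = I + (-I + 1/3) = I + (1/3 - I) = 1/3)
t(-10*(J - 6)) - 1*(-28192) = 1/3 - 1*(-28192) = 1/3 + 28192 = 84577/3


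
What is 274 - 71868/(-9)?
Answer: 24778/3 ≈ 8259.3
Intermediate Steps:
274 - 71868/(-9) = 274 - 71868*(-1)/9 = 274 - 318*(-226/9) = 274 + 23956/3 = 24778/3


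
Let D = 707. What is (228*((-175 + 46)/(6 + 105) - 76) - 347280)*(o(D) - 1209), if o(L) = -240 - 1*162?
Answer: 21748983300/37 ≈ 5.8781e+8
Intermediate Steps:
o(L) = -402 (o(L) = -240 - 162 = -402)
(228*((-175 + 46)/(6 + 105) - 76) - 347280)*(o(D) - 1209) = (228*((-175 + 46)/(6 + 105) - 76) - 347280)*(-402 - 1209) = (228*(-129/111 - 76) - 347280)*(-1611) = (228*(-129*1/111 - 76) - 347280)*(-1611) = (228*(-43/37 - 76) - 347280)*(-1611) = (228*(-2855/37) - 347280)*(-1611) = (-650940/37 - 347280)*(-1611) = -13500300/37*(-1611) = 21748983300/37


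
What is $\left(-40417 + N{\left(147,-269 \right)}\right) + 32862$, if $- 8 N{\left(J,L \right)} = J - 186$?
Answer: $- \frac{60401}{8} \approx -7550.1$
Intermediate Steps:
$N{\left(J,L \right)} = \frac{93}{4} - \frac{J}{8}$ ($N{\left(J,L \right)} = - \frac{J - 186}{8} = - \frac{-186 + J}{8} = \frac{93}{4} - \frac{J}{8}$)
$\left(-40417 + N{\left(147,-269 \right)}\right) + 32862 = \left(-40417 + \left(\frac{93}{4} - \frac{147}{8}\right)\right) + 32862 = \left(-40417 + \frac{39}{8}\right) + 32862 = - \frac{323297}{8} + 32862 = - \frac{60401}{8}$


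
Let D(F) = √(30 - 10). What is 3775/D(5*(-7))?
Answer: 755*√5/2 ≈ 844.12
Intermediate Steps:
D(F) = 2*√5 (D(F) = √20 = 2*√5)
3775/D(5*(-7)) = 3775/((2*√5)) = 3775*(√5/10) = 755*√5/2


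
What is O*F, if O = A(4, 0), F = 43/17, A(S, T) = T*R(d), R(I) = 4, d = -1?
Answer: 0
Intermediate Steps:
A(S, T) = 4*T (A(S, T) = T*4 = 4*T)
F = 43/17 (F = 43*(1/17) = 43/17 ≈ 2.5294)
O = 0 (O = 4*0 = 0)
O*F = 0*(43/17) = 0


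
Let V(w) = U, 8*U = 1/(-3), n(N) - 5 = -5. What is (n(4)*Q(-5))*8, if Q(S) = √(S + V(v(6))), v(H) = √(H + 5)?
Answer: 0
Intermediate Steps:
n(N) = 0 (n(N) = 5 - 5 = 0)
U = -1/24 (U = (⅛)/(-3) = (⅛)*(-⅓) = -1/24 ≈ -0.041667)
v(H) = √(5 + H)
V(w) = -1/24
Q(S) = √(-1/24 + S) (Q(S) = √(S - 1/24) = √(-1/24 + S))
(n(4)*Q(-5))*8 = (0*(√(-6 + 144*(-5))/12))*8 = (0*(√(-6 - 720)/12))*8 = (0*(√(-726)/12))*8 = (0*((11*I*√6)/12))*8 = (0*(11*I*√6/12))*8 = 0*8 = 0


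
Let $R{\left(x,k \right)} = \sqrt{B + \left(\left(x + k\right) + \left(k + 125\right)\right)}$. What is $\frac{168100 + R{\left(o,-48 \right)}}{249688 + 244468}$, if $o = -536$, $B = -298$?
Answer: $\frac{42025}{123539} + \frac{i \sqrt{805}}{494156} \approx 0.34018 + 5.7416 \cdot 10^{-5} i$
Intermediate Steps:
$R{\left(x,k \right)} = \sqrt{-173 + x + 2 k}$ ($R{\left(x,k \right)} = \sqrt{-298 + \left(\left(x + k\right) + \left(k + 125\right)\right)} = \sqrt{-298 + \left(\left(k + x\right) + \left(125 + k\right)\right)} = \sqrt{-298 + \left(125 + x + 2 k\right)} = \sqrt{-173 + x + 2 k}$)
$\frac{168100 + R{\left(o,-48 \right)}}{249688 + 244468} = \frac{168100 + \sqrt{-173 - 536 + 2 \left(-48\right)}}{249688 + 244468} = \frac{168100 + \sqrt{-173 - 536 - 96}}{494156} = \left(168100 + \sqrt{-805}\right) \frac{1}{494156} = \left(168100 + i \sqrt{805}\right) \frac{1}{494156} = \frac{42025}{123539} + \frac{i \sqrt{805}}{494156}$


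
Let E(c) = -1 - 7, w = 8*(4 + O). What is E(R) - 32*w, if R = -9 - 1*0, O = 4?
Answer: -2056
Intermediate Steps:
R = -9 (R = -9 + 0 = -9)
w = 64 (w = 8*(4 + 4) = 8*8 = 64)
E(c) = -8
E(R) - 32*w = -8 - 32*64 = -8 - 2048 = -2056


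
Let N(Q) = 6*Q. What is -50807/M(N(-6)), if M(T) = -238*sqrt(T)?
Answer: -50807*I/1428 ≈ -35.579*I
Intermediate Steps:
-50807/M(N(-6)) = -50807*I/1428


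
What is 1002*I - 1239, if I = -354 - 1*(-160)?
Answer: -195627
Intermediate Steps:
I = -194 (I = -354 + 160 = -194)
1002*I - 1239 = 1002*(-194) - 1239 = -194388 - 1239 = -195627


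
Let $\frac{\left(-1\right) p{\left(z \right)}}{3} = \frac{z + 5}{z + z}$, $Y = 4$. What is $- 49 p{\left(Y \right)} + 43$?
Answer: $\frac{1667}{8} \approx 208.38$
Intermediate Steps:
$p{\left(z \right)} = - \frac{3 \left(5 + z\right)}{2 z}$ ($p{\left(z \right)} = - 3 \frac{z + 5}{z + z} = - 3 \frac{5 + z}{2 z} = - \frac{3 \left(5 + z\right)}{2 z}$)
$- 49 p{\left(Y \right)} + 43 = - 49 \frac{3 \left(-5 - 4\right)}{2 \cdot 4} + 43 = - 49 \cdot \frac{3}{2} \cdot \frac{1}{4} \left(-5 - 4\right) + 43 = - 49 \cdot \frac{3}{2} \cdot \frac{1}{4} \left(-9\right) + 43 = \left(-49\right) \left(- \frac{27}{8}\right) + 43 = \frac{1323}{8} + 43 = \frac{1667}{8}$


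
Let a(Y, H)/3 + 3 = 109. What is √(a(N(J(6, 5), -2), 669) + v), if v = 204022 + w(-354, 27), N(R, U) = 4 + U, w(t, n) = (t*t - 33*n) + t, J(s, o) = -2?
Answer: √328411 ≈ 573.07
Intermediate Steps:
w(t, n) = t + t² - 33*n (w(t, n) = (t² - 33*n) + t = t + t² - 33*n)
v = 328093 (v = 204022 + (-354 + (-354)² - 33*27) = 204022 + (-354 + 125316 - 891) = 204022 + 124071 = 328093)
a(Y, H) = 318 (a(Y, H) = -9 + 3*109 = -9 + 327 = 318)
√(a(N(J(6, 5), -2), 669) + v) = √(318 + 328093) = √328411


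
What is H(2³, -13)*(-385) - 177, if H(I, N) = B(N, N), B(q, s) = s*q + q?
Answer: -60237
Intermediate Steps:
B(q, s) = q + q*s (B(q, s) = q*s + q = q + q*s)
H(I, N) = N*(1 + N)
H(2³, -13)*(-385) - 177 = -13*(1 - 13)*(-385) - 177 = -13*(-12)*(-385) - 177 = 156*(-385) - 177 = -60060 - 177 = -60237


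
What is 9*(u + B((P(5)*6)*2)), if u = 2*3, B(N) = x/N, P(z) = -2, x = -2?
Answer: 219/4 ≈ 54.750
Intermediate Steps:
B(N) = -2/N
u = 6
9*(u + B((P(5)*6)*2)) = 9*(6 - 2/(-2*6*2)) = 9*(6 - 2/((-12*2))) = 9*(6 - 2/(-24)) = 9*(6 - 2*(-1/24)) = 9*(6 + 1/12) = 9*(73/12) = 219/4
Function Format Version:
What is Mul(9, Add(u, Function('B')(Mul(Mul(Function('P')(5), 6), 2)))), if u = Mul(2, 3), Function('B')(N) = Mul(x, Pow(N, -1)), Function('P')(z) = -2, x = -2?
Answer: Rational(219, 4) ≈ 54.750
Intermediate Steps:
Function('B')(N) = Mul(-2, Pow(N, -1))
u = 6
Mul(9, Add(u, Function('B')(Mul(Mul(Function('P')(5), 6), 2)))) = Mul(9, Add(6, Mul(-2, Pow(Mul(Mul(-2, 6), 2), -1)))) = Mul(9, Add(6, Mul(-2, Pow(Mul(-12, 2), -1)))) = Mul(9, Add(6, Mul(-2, Pow(-24, -1)))) = Mul(9, Add(6, Mul(-2, Rational(-1, 24)))) = Mul(9, Add(6, Rational(1, 12))) = Mul(9, Rational(73, 12)) = Rational(219, 4)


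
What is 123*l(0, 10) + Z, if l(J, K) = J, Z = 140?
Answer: 140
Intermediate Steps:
123*l(0, 10) + Z = 123*0 + 140 = 0 + 140 = 140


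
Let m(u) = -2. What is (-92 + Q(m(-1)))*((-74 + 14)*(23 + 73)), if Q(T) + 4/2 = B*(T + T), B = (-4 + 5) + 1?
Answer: 587520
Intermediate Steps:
B = 2 (B = 1 + 1 = 2)
Q(T) = -2 + 4*T (Q(T) = -2 + 2*(T + T) = -2 + 2*(2*T) = -2 + 4*T)
(-92 + Q(m(-1)))*((-74 + 14)*(23 + 73)) = (-92 + (-2 + 4*(-2)))*((-74 + 14)*(23 + 73)) = (-92 + (-2 - 8))*(-60*96) = (-92 - 10)*(-5760) = -102*(-5760) = 587520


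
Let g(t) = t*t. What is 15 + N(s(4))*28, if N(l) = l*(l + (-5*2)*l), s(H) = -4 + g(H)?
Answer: -36273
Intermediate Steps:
g(t) = t²
s(H) = -4 + H²
N(l) = -9*l² (N(l) = l*(l - 10*l) = l*(-9*l) = -9*l²)
15 + N(s(4))*28 = 15 - 9*(-4 + 4²)²*28 = 15 - 9*(-4 + 16)²*28 = 15 - 9*12²*28 = 15 - 9*144*28 = 15 - 1296*28 = 15 - 36288 = -36273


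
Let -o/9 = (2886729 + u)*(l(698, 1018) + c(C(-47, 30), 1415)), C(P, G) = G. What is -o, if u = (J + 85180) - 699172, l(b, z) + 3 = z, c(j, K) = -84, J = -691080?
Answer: 13252704003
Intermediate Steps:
l(b, z) = -3 + z
u = -1305072 (u = (-691080 + 85180) - 699172 = -605900 - 699172 = -1305072)
o = -13252704003 (o = -9*(2886729 - 1305072)*((-3 + 1018) - 84) = -14234913*(1015 - 84) = -14234913*931 = -9*1472522667 = -13252704003)
-o = -1*(-13252704003) = 13252704003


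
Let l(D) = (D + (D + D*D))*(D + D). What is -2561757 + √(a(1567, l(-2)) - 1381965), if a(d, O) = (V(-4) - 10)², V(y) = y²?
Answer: -2561757 + I*√1381929 ≈ -2.5618e+6 + 1175.6*I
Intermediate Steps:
l(D) = 2*D*(D² + 2*D) (l(D) = (D + (D + D²))*(2*D) = (D² + 2*D)*(2*D) = 2*D*(D² + 2*D))
a(d, O) = 36 (a(d, O) = ((-4)² - 10)² = (16 - 10)² = 6² = 36)
-2561757 + √(a(1567, l(-2)) - 1381965) = -2561757 + √(36 - 1381965) = -2561757 + √(-1381929) = -2561757 + I*√1381929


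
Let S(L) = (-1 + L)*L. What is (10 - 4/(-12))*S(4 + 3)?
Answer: 434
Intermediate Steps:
S(L) = L*(-1 + L)
(10 - 4/(-12))*S(4 + 3) = (10 - 4/(-12))*((4 + 3)*(-1 + (4 + 3))) = (10 - 4*(-1/12))*(7*(-1 + 7)) = (10 + ⅓)*(7*6) = (31/3)*42 = 434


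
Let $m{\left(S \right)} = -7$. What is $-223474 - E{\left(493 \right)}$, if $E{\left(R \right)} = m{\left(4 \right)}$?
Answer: $-223467$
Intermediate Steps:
$E{\left(R \right)} = -7$
$-223474 - E{\left(493 \right)} = -223474 - -7 = -223474 + 7 = -223467$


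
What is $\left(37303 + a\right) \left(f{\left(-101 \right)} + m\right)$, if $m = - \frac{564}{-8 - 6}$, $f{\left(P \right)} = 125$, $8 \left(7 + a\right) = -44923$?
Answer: $\frac{293235865}{56} \approx 5.2364 \cdot 10^{6}$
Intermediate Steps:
$a = - \frac{44979}{8}$ ($a = -7 + \frac{1}{8} \left(-44923\right) = -7 - \frac{44923}{8} = - \frac{44979}{8} \approx -5622.4$)
$m = \frac{282}{7}$ ($m = - \frac{564}{-14} = \left(-564\right) \left(- \frac{1}{14}\right) = \frac{282}{7} \approx 40.286$)
$\left(37303 + a\right) \left(f{\left(-101 \right)} + m\right) = \left(37303 - \frac{44979}{8}\right) \left(125 + \frac{282}{7}\right) = \frac{253445}{8} \cdot \frac{1157}{7} = \frac{293235865}{56}$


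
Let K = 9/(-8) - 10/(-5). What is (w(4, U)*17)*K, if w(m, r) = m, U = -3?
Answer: 119/2 ≈ 59.500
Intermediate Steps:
K = 7/8 (K = 9*(-1/8) - 10*(-1/5) = -9/8 + 2 = 7/8 ≈ 0.87500)
(w(4, U)*17)*K = (4*17)*(7/8) = 68*(7/8) = 119/2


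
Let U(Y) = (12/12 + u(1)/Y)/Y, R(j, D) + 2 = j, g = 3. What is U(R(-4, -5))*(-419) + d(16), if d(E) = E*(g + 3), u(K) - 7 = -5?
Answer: 1283/9 ≈ 142.56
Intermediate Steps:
u(K) = 2 (u(K) = 7 - 5 = 2)
d(E) = 6*E (d(E) = E*(3 + 3) = E*6 = 6*E)
R(j, D) = -2 + j
U(Y) = (1 + 2/Y)/Y (U(Y) = (12/12 + 2/Y)/Y = (12*(1/12) + 2/Y)/Y = (1 + 2/Y)/Y)
U(R(-4, -5))*(-419) + d(16) = ((2 + (-2 - 4))/(-2 - 4)**2)*(-419) + 6*16 = ((2 - 6)/(-6)**2)*(-419) + 96 = ((1/36)*(-4))*(-419) + 96 = -1/9*(-419) + 96 = 419/9 + 96 = 1283/9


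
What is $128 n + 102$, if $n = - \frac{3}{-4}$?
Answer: $198$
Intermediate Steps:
$n = \frac{3}{4}$ ($n = \left(-3\right) \left(- \frac{1}{4}\right) = \frac{3}{4} \approx 0.75$)
$128 n + 102 = 128 \cdot \frac{3}{4} + 102 = 96 + 102 = 198$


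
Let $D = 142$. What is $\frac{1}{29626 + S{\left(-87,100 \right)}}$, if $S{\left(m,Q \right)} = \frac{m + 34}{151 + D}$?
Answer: $\frac{293}{8680365} \approx 3.3754 \cdot 10^{-5}$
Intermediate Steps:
$S{\left(m,Q \right)} = \frac{34}{293} + \frac{m}{293}$ ($S{\left(m,Q \right)} = \frac{m + 34}{151 + 142} = \frac{34 + m}{293} = \left(34 + m\right) \frac{1}{293} = \frac{34}{293} + \frac{m}{293}$)
$\frac{1}{29626 + S{\left(-87,100 \right)}} = \frac{1}{29626 + \left(\frac{34}{293} + \frac{1}{293} \left(-87\right)\right)} = \frac{1}{29626 + \left(\frac{34}{293} - \frac{87}{293}\right)} = \frac{1}{29626 - \frac{53}{293}} = \frac{1}{\frac{8680365}{293}} = \frac{293}{8680365}$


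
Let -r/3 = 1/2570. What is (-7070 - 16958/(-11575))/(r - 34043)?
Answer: 42054602088/202540537595 ≈ 0.20764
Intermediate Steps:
r = -3/2570 ≈ -0.0011673
(-7070 - 16958/(-11575))/(r - 34043) = (-7070 - 16958/(-11575))/(-3/2570 - 34043) = (-7070 - 16958*(-1/11575))/(-87490513/2570) = (-7070 + 16958/11575)*(-2570/87490513) = -81818292/11575*(-2570/87490513) = 42054602088/202540537595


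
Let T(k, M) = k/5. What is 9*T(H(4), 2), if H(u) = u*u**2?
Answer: 576/5 ≈ 115.20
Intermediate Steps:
H(u) = u**3
T(k, M) = k/5 (T(k, M) = k*(1/5) = k/5)
9*T(H(4), 2) = 9*((1/5)*4**3) = 9*((1/5)*64) = 9*(64/5) = 576/5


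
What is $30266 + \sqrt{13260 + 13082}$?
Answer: $30266 + \sqrt{26342} \approx 30428.0$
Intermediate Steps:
$30266 + \sqrt{13260 + 13082} = 30266 + \sqrt{26342}$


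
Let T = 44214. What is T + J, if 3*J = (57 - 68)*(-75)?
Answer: 44489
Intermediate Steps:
J = 275 (J = ((57 - 68)*(-75))/3 = (-11*(-75))/3 = (1/3)*825 = 275)
T + J = 44214 + 275 = 44489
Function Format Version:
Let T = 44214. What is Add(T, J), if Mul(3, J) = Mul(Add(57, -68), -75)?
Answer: 44489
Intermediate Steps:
J = 275 (J = Mul(Rational(1, 3), Mul(Add(57, -68), -75)) = Mul(Rational(1, 3), Mul(-11, -75)) = Mul(Rational(1, 3), 825) = 275)
Add(T, J) = Add(44214, 275) = 44489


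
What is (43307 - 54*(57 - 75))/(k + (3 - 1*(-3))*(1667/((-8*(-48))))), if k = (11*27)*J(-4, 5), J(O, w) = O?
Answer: -2833856/74365 ≈ -38.107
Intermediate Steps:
k = -1188 (k = (11*27)*(-4) = 297*(-4) = -1188)
(43307 - 54*(57 - 75))/(k + (3 - 1*(-3))*(1667/((-8*(-48))))) = (43307 - 54*(57 - 75))/(-1188 + (3 - 1*(-3))*(1667/((-8*(-48))))) = (43307 - 54*(-18))/(-1188 + (3 + 3)*(1667/384)) = (43307 + 972)/(-1188 + 6*(1667*(1/384))) = 44279/(-1188 + 6*(1667/384)) = 44279/(-1188 + 1667/64) = 44279/(-74365/64) = 44279*(-64/74365) = -2833856/74365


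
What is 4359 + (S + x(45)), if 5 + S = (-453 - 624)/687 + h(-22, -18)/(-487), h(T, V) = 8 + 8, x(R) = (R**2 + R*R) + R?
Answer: 942079330/111523 ≈ 8447.4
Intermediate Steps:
x(R) = R + 2*R**2 (x(R) = (R**2 + R**2) + R = 2*R**2 + R = R + 2*R**2)
h(T, V) = 16
S = -736112/111523 (S = -5 + ((-453 - 624)/687 + 16/(-487)) = -5 + (-1077*1/687 + 16*(-1/487)) = -5 + (-359/229 - 16/487) = -5 - 178497/111523 = -736112/111523 ≈ -6.6005)
4359 + (S + x(45)) = 4359 + (-736112/111523 + 45*(1 + 2*45)) = 4359 + (-736112/111523 + 45*(1 + 90)) = 4359 + (-736112/111523 + 45*91) = 4359 + (-736112/111523 + 4095) = 4359 + 455950573/111523 = 942079330/111523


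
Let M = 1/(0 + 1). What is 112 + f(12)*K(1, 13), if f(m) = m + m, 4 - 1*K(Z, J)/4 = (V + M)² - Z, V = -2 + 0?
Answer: 496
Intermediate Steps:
M = 1 (M = 1/1 = 1)
V = -2
K(Z, J) = 12 + 4*Z (K(Z, J) = 16 - 4*((-2 + 1)² - Z) = 16 - 4*((-1)² - Z) = 16 - 4*(1 - Z) = 16 + (-4 + 4*Z) = 12 + 4*Z)
f(m) = 2*m
112 + f(12)*K(1, 13) = 112 + (2*12)*(12 + 4*1) = 112 + 24*(12 + 4) = 112 + 24*16 = 112 + 384 = 496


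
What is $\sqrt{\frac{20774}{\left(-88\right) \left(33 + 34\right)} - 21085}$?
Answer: $\frac{3 i \sqrt{5090947631}}{1474} \approx 145.22 i$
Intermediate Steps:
$\sqrt{\frac{20774}{\left(-88\right) \left(33 + 34\right)} - 21085} = \sqrt{\frac{20774}{\left(-88\right) 67} - 21085} = \sqrt{\frac{20774}{-5896} - 21085} = \sqrt{20774 \left(- \frac{1}{5896}\right) - 21085} = \sqrt{- \frac{10387}{2948} - 21085} = \sqrt{- \frac{62168967}{2948}} = \frac{3 i \sqrt{5090947631}}{1474}$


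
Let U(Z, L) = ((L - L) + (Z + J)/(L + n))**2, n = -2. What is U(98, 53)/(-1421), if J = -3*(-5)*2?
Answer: -16384/3696021 ≈ -0.0044329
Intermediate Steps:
J = 30 (J = 15*2 = 30)
U(Z, L) = (30 + Z)**2/(-2 + L)**2 (U(Z, L) = ((L - L) + (Z + 30)/(L - 2))**2 = (0 + (30 + Z)/(-2 + L))**2 = ((30 + Z)/(-2 + L))**2 = (30 + Z)**2/(-2 + L)**2)
U(98, 53)/(-1421) = ((30 + 98)**2/(-2 + 53)**2)/(-1421) = (128**2/51**2)*(-1/1421) = ((1/2601)*16384)*(-1/1421) = (16384/2601)*(-1/1421) = -16384/3696021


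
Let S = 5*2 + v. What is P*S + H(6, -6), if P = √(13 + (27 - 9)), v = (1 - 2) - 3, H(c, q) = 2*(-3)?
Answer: -6 + 6*√31 ≈ 27.407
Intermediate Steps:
H(c, q) = -6
v = -4 (v = -1 - 3 = -4)
P = √31 (P = √(13 + 18) = √31 ≈ 5.5678)
S = 6 (S = 5*2 - 4 = 10 - 4 = 6)
P*S + H(6, -6) = √31*6 - 6 = 6*√31 - 6 = -6 + 6*√31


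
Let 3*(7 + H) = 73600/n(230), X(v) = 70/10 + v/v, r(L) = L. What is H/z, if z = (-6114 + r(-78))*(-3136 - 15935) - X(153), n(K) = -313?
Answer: -80173/110884278936 ≈ -7.2303e-7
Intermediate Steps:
X(v) = 8 (X(v) = 70*(⅒) + 1 = 7 + 1 = 8)
z = 118087624 (z = (-6114 - 78)*(-3136 - 15935) - 1*8 = -6192*(-19071) - 8 = 118087632 - 8 = 118087624)
H = -80173/939 (H = -7 + (73600/(-313))/3 = -7 + (73600*(-1/313))/3 = -7 + (⅓)*(-73600/313) = -7 - 73600/939 = -80173/939 ≈ -85.381)
H/z = -80173/939/118087624 = -80173/939*1/118087624 = -80173/110884278936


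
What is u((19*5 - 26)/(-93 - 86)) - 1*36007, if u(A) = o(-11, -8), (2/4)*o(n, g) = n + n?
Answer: -36051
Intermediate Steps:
o(n, g) = 4*n (o(n, g) = 2*(n + n) = 2*(2*n) = 4*n)
u(A) = -44 (u(A) = 4*(-11) = -44)
u((19*5 - 26)/(-93 - 86)) - 1*36007 = -44 - 1*36007 = -44 - 36007 = -36051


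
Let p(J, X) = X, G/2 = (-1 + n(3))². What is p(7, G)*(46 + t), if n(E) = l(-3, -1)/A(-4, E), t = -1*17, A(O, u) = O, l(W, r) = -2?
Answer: 29/2 ≈ 14.500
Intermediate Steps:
t = -17
n(E) = ½ (n(E) = -2/(-4) = -2*(-¼) = ½)
G = ½ (G = 2*(-1 + ½)² = 2*(-½)² = 2*(¼) = ½ ≈ 0.50000)
p(7, G)*(46 + t) = (46 - 17)/2 = (½)*29 = 29/2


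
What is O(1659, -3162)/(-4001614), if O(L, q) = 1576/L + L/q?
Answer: -743677/6997166217804 ≈ -1.0628e-7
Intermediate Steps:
O(1659, -3162)/(-4001614) = (1576/1659 + 1659/(-3162))/(-4001614) = (1576*(1/1659) + 1659*(-1/3162))*(-1/4001614) = (1576/1659 - 553/1054)*(-1/4001614) = (743677/1748586)*(-1/4001614) = -743677/6997166217804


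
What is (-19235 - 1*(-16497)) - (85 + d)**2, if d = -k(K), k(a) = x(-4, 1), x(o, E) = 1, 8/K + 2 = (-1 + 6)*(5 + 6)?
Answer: -9794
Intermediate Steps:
K = 8/53 (K = 8/(-2 + (-1 + 6)*(5 + 6)) = 8/(-2 + 5*11) = 8/(-2 + 55) = 8/53 ≈ 0.15094)
k(a) = 1
d = -1 (d = -1*1 = -1)
(-19235 - 1*(-16497)) - (85 + d)**2 = (-19235 - 1*(-16497)) - (85 - 1)**2 = (-19235 + 16497) - 1*84**2 = -2738 - 1*7056 = -2738 - 7056 = -9794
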